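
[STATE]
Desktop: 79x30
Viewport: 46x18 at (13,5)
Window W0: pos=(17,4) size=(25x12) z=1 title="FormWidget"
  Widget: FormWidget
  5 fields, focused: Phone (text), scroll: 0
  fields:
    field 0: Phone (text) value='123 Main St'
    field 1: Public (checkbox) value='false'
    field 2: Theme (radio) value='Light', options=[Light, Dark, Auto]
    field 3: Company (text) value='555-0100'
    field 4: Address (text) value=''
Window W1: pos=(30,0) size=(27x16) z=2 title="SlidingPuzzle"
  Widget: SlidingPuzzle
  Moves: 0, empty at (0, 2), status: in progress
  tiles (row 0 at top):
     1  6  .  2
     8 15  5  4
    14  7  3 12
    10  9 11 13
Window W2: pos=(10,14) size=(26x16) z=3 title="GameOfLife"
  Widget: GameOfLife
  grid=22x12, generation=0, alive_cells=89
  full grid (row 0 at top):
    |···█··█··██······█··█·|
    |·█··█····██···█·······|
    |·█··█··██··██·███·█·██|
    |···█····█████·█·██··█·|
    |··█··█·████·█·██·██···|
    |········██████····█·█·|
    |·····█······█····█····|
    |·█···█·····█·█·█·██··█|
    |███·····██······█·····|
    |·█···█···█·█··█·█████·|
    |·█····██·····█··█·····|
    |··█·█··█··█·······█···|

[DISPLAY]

    ┃ FormWidget ┃├────┼────┼────┼────┤    ┃  
    ┠────────────┃│  8 │ 15 │  5 │  4 │    ┃  
    ┃> Phone:    ┃├────┼────┼────┼────┤    ┃  
    ┃  Public:   ┃│ 14 │  7 │  3 │ 12 │    ┃  
    ┃  Theme:    ┃├────┼────┼────┼────┤    ┃  
    ┃  Company:  ┃│ 10 │  9 │ 11 │ 13 │    ┃  
    ┃  Address:  ┃└────┴────┴────┴────┘    ┃  
    ┃            ┃Moves: 0                 ┃  
    ┃            ┃                         ┃  
━━━━━━━━━━━━━━━━━━━━━━┓                    ┃  
ameOfLife             ┃━━━━━━━━━━━━━━━━━━━━┛  
──────────────────────┨                       
n: 0                  ┃                       
·█··█··██······█··█·  ┃                       
··█····██···█·······  ┃                       
··█··██··██·███·█·██  ┃                       
·█····█████·█·██··█·  ┃                       
█··█·████·█·██·██···  ┃                       


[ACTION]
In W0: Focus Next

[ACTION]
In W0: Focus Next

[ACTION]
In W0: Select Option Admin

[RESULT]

    ┃ FormWidget ┃├────┼────┼────┼────┤    ┃  
    ┠────────────┃│  8 │ 15 │  5 │  4 │    ┃  
    ┃  Phone:    ┃├────┼────┼────┼────┤    ┃  
    ┃  Public:   ┃│ 14 │  7 │  3 │ 12 │    ┃  
    ┃> Theme:    ┃├────┼────┼────┼────┤    ┃  
    ┃  Company:  ┃│ 10 │  9 │ 11 │ 13 │    ┃  
    ┃  Address:  ┃└────┴────┴────┴────┘    ┃  
    ┃            ┃Moves: 0                 ┃  
    ┃            ┃                         ┃  
━━━━━━━━━━━━━━━━━━━━━━┓                    ┃  
ameOfLife             ┃━━━━━━━━━━━━━━━━━━━━┛  
──────────────────────┨                       
n: 0                  ┃                       
·█··█··██······█··█·  ┃                       
··█····██···█·······  ┃                       
··█··██··██·███·█·██  ┃                       
·█····█████·█·██··█·  ┃                       
█··█·████·█·██·██···  ┃                       


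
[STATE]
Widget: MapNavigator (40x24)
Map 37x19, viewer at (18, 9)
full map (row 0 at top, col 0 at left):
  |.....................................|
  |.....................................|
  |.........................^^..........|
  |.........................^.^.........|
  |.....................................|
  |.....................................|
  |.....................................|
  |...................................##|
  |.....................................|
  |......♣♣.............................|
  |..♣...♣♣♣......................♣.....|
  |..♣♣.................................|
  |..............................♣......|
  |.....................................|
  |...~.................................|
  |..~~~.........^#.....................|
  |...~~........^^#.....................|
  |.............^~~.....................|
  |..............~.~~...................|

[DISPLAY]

                                        
                                        
                                        
  ..................................... 
  ..................................... 
  .........................^^.......... 
  .........................^.^......... 
  ..................................... 
  ..................................... 
  ..................................... 
  ...................................## 
  ..................................... 
  ......♣♣..........@.................. 
  ..♣...♣♣♣......................♣..... 
  ..♣♣................................. 
  ..............................♣...... 
  ..................................... 
  ...~................................. 
  ..~~~.........^#..................... 
  ...~~........^^#..................... 
  .............^~~..................... 
  ..............~.~~................... 
                                        
                                        


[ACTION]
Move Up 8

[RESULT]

                                        
                                        
                                        
                                        
                                        
                                        
                                        
                                        
                                        
                                        
                                        
  ..................................... 
  ..................@.................. 
  .........................^^.......... 
  .........................^.^......... 
  ..................................... 
  ..................................... 
  ..................................... 
  ...................................## 
  ..................................... 
  ......♣♣............................. 
  ..♣...♣♣♣......................♣..... 
  ..♣♣................................. 
  ..............................♣...... 


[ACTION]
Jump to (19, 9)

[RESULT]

                                        
                                        
                                        
 .....................................  
 .....................................  
 .........................^^..........  
 .........................^.^.........  
 .....................................  
 .....................................  
 .....................................  
 ...................................##  
 .....................................  
 ......♣♣...........@.................  
 ..♣...♣♣♣......................♣.....  
 ..♣♣.................................  
 ..............................♣......  
 .....................................  
 ...~.................................  
 ..~~~.........^#.....................  
 ...~~........^^#.....................  
 .............^~~.....................  
 ..............~.~~...................  
                                        
                                        


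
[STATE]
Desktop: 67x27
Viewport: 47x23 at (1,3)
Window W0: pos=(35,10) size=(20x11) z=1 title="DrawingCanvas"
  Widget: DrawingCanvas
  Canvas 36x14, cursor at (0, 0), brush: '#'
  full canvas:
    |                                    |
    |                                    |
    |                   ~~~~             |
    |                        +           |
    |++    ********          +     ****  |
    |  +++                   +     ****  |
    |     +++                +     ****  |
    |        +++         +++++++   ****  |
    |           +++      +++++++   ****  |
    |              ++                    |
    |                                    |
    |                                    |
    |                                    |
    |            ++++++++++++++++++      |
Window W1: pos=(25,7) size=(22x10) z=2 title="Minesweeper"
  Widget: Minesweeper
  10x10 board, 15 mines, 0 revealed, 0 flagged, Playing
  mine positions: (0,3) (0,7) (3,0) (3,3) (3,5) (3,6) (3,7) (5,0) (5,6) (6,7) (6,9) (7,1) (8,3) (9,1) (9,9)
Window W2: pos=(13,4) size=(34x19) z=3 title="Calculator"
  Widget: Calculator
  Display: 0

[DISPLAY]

                                               
            ┏━━━━━━━━━━━━━━━━━━━━━━━━━━━━━━━━┓ 
            ┃ Calculator                     ┃ 
            ┠────────────────────────────────┨ 
            ┃                               0┃ 
            ┃┌───┬───┬───┬───┐               ┃ 
            ┃│ 7 │ 8 │ 9 │ ÷ │               ┃ 
            ┃├───┼───┼───┼───┤               ┃━
            ┃│ 4 │ 5 │ 6 │ × │               ┃v
            ┃├───┼───┼───┼───┤               ┃─
            ┃│ 1 │ 2 │ 3 │ - │               ┃ 
            ┃├───┼───┼───┼───┤               ┃ 
            ┃│ 0 │ . │ = │ + │               ┃ 
            ┃├───┼───┼───┼───┤               ┃ 
            ┃│ C │ MC│ MR│ M+│               ┃*
            ┃└───┴───┴───┴───┘               ┃ 
            ┃                                ┃ 
            ┃                                ┃━
            ┃                                ┃ 
            ┗━━━━━━━━━━━━━━━━━━━━━━━━━━━━━━━━┛ 
                                               
                                               
                                               


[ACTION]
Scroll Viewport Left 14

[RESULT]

                                               
             ┏━━━━━━━━━━━━━━━━━━━━━━━━━━━━━━━━┓
             ┃ Calculator                     ┃
             ┠────────────────────────────────┨
             ┃                               0┃
             ┃┌───┬───┬───┬───┐               ┃
             ┃│ 7 │ 8 │ 9 │ ÷ │               ┃
             ┃├───┼───┼───┼───┤               ┃
             ┃│ 4 │ 5 │ 6 │ × │               ┃
             ┃├───┼───┼───┼───┤               ┃
             ┃│ 1 │ 2 │ 3 │ - │               ┃
             ┃├───┼───┼───┼───┤               ┃
             ┃│ 0 │ . │ = │ + │               ┃
             ┃├───┼───┼───┼───┤               ┃
             ┃│ C │ MC│ MR│ M+│               ┃
             ┃└───┴───┴───┴───┘               ┃
             ┃                                ┃
             ┃                                ┃
             ┃                                ┃
             ┗━━━━━━━━━━━━━━━━━━━━━━━━━━━━━━━━┛
                                               
                                               
                                               


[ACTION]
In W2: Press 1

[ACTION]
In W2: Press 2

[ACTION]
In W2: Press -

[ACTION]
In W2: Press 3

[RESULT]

                                               
             ┏━━━━━━━━━━━━━━━━━━━━━━━━━━━━━━━━┓
             ┃ Calculator                     ┃
             ┠────────────────────────────────┨
             ┃                               3┃
             ┃┌───┬───┬───┬───┐               ┃
             ┃│ 7 │ 8 │ 9 │ ÷ │               ┃
             ┃├───┼───┼───┼───┤               ┃
             ┃│ 4 │ 5 │ 6 │ × │               ┃
             ┃├───┼───┼───┼───┤               ┃
             ┃│ 1 │ 2 │ 3 │ - │               ┃
             ┃├───┼───┼───┼───┤               ┃
             ┃│ 0 │ . │ = │ + │               ┃
             ┃├───┼───┼───┼───┤               ┃
             ┃│ C │ MC│ MR│ M+│               ┃
             ┃└───┴───┴───┴───┘               ┃
             ┃                                ┃
             ┃                                ┃
             ┃                                ┃
             ┗━━━━━━━━━━━━━━━━━━━━━━━━━━━━━━━━┛
                                               
                                               
                                               


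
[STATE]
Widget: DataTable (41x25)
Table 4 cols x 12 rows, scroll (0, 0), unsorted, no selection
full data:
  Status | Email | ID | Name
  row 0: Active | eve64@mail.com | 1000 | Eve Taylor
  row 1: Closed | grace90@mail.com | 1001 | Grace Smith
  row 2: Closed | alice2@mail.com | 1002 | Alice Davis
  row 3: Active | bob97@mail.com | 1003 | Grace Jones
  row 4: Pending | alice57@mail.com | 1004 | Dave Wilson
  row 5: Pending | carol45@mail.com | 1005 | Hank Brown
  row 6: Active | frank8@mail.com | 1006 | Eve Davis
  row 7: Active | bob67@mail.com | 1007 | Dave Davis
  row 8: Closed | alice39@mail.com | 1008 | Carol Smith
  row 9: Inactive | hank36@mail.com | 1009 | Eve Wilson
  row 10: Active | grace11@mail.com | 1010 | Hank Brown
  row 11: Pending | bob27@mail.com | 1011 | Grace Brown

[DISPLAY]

Status  │Email           │ID  │Name      
────────┼────────────────┼────┼──────────
Active  │eve64@mail.com  │1000│Eve Taylor
Closed  │grace90@mail.com│1001│Grace Smit
Closed  │alice2@mail.com │1002│Alice Davi
Active  │bob97@mail.com  │1003│Grace Jone
Pending │alice57@mail.com│1004│Dave Wilso
Pending │carol45@mail.com│1005│Hank Brown
Active  │frank8@mail.com │1006│Eve Davis 
Active  │bob67@mail.com  │1007│Dave Davis
Closed  │alice39@mail.com│1008│Carol Smit
Inactive│hank36@mail.com │1009│Eve Wilson
Active  │grace11@mail.com│1010│Hank Brown
Pending │bob27@mail.com  │1011│Grace Brow
                                         
                                         
                                         
                                         
                                         
                                         
                                         
                                         
                                         
                                         
                                         


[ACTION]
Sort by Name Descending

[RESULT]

Status  │Email           │ID  │Name      
────────┼────────────────┼────┼──────────
Pending │carol45@mail.com│1005│Hank Brown
Active  │grace11@mail.com│1010│Hank Brown
Closed  │grace90@mail.com│1001│Grace Smit
Active  │bob97@mail.com  │1003│Grace Jone
Pending │bob27@mail.com  │1011│Grace Brow
Inactive│hank36@mail.com │1009│Eve Wilson
Active  │eve64@mail.com  │1000│Eve Taylor
Active  │frank8@mail.com │1006│Eve Davis 
Pending │alice57@mail.com│1004│Dave Wilso
Active  │bob67@mail.com  │1007│Dave Davis
Closed  │alice39@mail.com│1008│Carol Smit
Closed  │alice2@mail.com │1002│Alice Davi
                                         
                                         
                                         
                                         
                                         
                                         
                                         
                                         
                                         
                                         
                                         


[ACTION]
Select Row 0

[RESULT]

Status  │Email           │ID  │Name      
────────┼────────────────┼────┼──────────
>ending │carol45@mail.com│1005│Hank Brown
Active  │grace11@mail.com│1010│Hank Brown
Closed  │grace90@mail.com│1001│Grace Smit
Active  │bob97@mail.com  │1003│Grace Jone
Pending │bob27@mail.com  │1011│Grace Brow
Inactive│hank36@mail.com │1009│Eve Wilson
Active  │eve64@mail.com  │1000│Eve Taylor
Active  │frank8@mail.com │1006│Eve Davis 
Pending │alice57@mail.com│1004│Dave Wilso
Active  │bob67@mail.com  │1007│Dave Davis
Closed  │alice39@mail.com│1008│Carol Smit
Closed  │alice2@mail.com │1002│Alice Davi
                                         
                                         
                                         
                                         
                                         
                                         
                                         
                                         
                                         
                                         
                                         


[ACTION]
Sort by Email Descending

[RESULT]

Status  │Email          ▼│ID  │Name      
────────┼────────────────┼────┼──────────
>nactive│hank36@mail.com │1009│Eve Wilson
Closed  │grace90@mail.com│1001│Grace Smit
Active  │grace11@mail.com│1010│Hank Brown
Active  │frank8@mail.com │1006│Eve Davis 
Active  │eve64@mail.com  │1000│Eve Taylor
Pending │carol45@mail.com│1005│Hank Brown
Active  │bob97@mail.com  │1003│Grace Jone
Active  │bob67@mail.com  │1007│Dave Davis
Pending │bob27@mail.com  │1011│Grace Brow
Pending │alice57@mail.com│1004│Dave Wilso
Closed  │alice39@mail.com│1008│Carol Smit
Closed  │alice2@mail.com │1002│Alice Davi
                                         
                                         
                                         
                                         
                                         
                                         
                                         
                                         
                                         
                                         
                                         


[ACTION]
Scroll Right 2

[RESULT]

tatus  │Email          ▼│ID  │Name       
───────┼────────────────┼────┼───────────
nactive│hank36@mail.com │1009│Eve Wilson 
losed  │grace90@mail.com│1001│Grace Smith
ctive  │grace11@mail.com│1010│Hank Brown 
ctive  │frank8@mail.com │1006│Eve Davis  
ctive  │eve64@mail.com  │1000│Eve Taylor 
ending │carol45@mail.com│1005│Hank Brown 
ctive  │bob97@mail.com  │1003│Grace Jones
ctive  │bob67@mail.com  │1007│Dave Davis 
ending │bob27@mail.com  │1011│Grace Brown
ending │alice57@mail.com│1004│Dave Wilson
losed  │alice39@mail.com│1008│Carol Smith
losed  │alice2@mail.com │1002│Alice Davis
                                         
                                         
                                         
                                         
                                         
                                         
                                         
                                         
                                         
                                         
                                         


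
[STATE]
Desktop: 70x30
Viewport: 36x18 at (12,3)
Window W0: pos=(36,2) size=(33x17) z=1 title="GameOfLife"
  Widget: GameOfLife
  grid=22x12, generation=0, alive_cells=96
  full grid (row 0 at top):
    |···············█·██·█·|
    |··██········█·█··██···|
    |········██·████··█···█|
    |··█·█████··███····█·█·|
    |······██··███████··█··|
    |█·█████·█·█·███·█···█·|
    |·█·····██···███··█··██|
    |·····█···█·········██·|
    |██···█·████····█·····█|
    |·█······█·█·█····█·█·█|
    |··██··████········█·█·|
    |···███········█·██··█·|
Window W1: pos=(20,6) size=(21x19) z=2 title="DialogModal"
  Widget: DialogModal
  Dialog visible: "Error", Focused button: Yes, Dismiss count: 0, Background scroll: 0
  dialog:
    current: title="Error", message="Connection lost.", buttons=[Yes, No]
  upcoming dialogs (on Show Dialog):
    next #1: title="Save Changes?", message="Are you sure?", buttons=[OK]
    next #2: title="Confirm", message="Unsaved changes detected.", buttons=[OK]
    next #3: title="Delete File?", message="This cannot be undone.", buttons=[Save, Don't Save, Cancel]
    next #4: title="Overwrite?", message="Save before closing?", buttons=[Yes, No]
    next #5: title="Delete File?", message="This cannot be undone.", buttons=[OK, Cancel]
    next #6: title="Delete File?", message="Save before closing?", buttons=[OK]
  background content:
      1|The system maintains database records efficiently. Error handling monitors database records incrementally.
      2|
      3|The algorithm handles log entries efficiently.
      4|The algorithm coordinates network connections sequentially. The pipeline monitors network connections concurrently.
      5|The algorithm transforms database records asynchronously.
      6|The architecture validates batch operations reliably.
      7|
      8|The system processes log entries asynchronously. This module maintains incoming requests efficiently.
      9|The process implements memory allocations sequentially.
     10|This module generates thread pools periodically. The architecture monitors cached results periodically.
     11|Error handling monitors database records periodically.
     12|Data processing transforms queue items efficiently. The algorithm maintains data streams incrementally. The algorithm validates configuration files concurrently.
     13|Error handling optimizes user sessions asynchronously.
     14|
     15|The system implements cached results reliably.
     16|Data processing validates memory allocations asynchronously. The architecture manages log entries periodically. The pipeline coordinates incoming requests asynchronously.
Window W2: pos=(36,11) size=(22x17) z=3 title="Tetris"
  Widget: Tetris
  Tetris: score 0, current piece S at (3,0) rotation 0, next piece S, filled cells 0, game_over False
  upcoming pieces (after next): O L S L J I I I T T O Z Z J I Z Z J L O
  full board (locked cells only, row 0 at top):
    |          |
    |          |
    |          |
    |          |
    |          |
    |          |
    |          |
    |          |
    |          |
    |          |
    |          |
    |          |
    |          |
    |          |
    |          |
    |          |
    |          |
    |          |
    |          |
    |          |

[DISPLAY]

                        ┃ GameOfLife
                        ┠───────────
                        ┃Gen: 0     
        ┏━━━━━━━━━━━━━━━━━━━┓·······
        ┃ DialogModal       ┃·······
        ┠───────────────────┨····██·
        ┃The system maintain┃█████··
        ┃                   ┃··██··█
        ┃The algorithm h┏━━━━━━━━━━━
        ┃The algorithm c┃ Tetris    
        ┃The algorithm t┠───────────
        ┃Th┌────────────┃          │
        ┃  │    Error   ┃          │
        ┃Th│Connection l┃          │
        ┃Th│  [Yes]  No ┃          │
        ┃Th└────────────┃          │
        ┃Error handling ┃          │
        ┃Data processing┃          │


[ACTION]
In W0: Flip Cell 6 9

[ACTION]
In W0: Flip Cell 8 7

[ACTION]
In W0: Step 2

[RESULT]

                        ┃ GameOfLife
                        ┠───────────
                        ┃Gen: 2     
        ┏━━━━━━━━━━━━━━━━━━━┓·······
        ┃ DialogModal       ┃·█···██
        ┠───────────────────┨███··██
        ┃The system maintain┃███···█
        ┃                   ┃·█·····
        ┃The algorithm h┏━━━━━━━━━━━
        ┃The algorithm c┃ Tetris    
        ┃The algorithm t┠───────────
        ┃Th┌────────────┃          │
        ┃  │    Error   ┃          │
        ┃Th│Connection l┃          │
        ┃Th│  [Yes]  No ┃          │
        ┃Th└────────────┃          │
        ┃Error handling ┃          │
        ┃Data processing┃          │


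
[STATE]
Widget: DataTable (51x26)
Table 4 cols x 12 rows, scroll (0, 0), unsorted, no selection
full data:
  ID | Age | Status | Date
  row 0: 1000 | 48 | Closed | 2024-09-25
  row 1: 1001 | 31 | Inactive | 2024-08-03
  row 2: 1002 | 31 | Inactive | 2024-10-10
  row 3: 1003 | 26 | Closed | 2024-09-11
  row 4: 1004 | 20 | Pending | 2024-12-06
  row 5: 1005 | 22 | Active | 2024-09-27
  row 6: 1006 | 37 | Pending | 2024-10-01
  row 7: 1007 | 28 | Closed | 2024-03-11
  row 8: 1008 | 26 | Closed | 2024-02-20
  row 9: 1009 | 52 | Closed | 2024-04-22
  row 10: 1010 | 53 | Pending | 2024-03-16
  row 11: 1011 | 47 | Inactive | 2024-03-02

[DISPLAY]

ID  │Age│Status  │Date                             
────┼───┼────────┼──────────                       
1000│48 │Closed  │2024-09-25                       
1001│31 │Inactive│2024-08-03                       
1002│31 │Inactive│2024-10-10                       
1003│26 │Closed  │2024-09-11                       
1004│20 │Pending │2024-12-06                       
1005│22 │Active  │2024-09-27                       
1006│37 │Pending │2024-10-01                       
1007│28 │Closed  │2024-03-11                       
1008│26 │Closed  │2024-02-20                       
1009│52 │Closed  │2024-04-22                       
1010│53 │Pending │2024-03-16                       
1011│47 │Inactive│2024-03-02                       
                                                   
                                                   
                                                   
                                                   
                                                   
                                                   
                                                   
                                                   
                                                   
                                                   
                                                   
                                                   


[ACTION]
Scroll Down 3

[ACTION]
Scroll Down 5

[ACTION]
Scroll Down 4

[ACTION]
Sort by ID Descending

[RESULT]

ID ▼│Age│Status  │Date                             
────┼───┼────────┼──────────                       
1011│47 │Inactive│2024-03-02                       
1010│53 │Pending │2024-03-16                       
1009│52 │Closed  │2024-04-22                       
1008│26 │Closed  │2024-02-20                       
1007│28 │Closed  │2024-03-11                       
1006│37 │Pending │2024-10-01                       
1005│22 │Active  │2024-09-27                       
1004│20 │Pending │2024-12-06                       
1003│26 │Closed  │2024-09-11                       
1002│31 │Inactive│2024-10-10                       
1001│31 │Inactive│2024-08-03                       
1000│48 │Closed  │2024-09-25                       
                                                   
                                                   
                                                   
                                                   
                                                   
                                                   
                                                   
                                                   
                                                   
                                                   
                                                   
                                                   


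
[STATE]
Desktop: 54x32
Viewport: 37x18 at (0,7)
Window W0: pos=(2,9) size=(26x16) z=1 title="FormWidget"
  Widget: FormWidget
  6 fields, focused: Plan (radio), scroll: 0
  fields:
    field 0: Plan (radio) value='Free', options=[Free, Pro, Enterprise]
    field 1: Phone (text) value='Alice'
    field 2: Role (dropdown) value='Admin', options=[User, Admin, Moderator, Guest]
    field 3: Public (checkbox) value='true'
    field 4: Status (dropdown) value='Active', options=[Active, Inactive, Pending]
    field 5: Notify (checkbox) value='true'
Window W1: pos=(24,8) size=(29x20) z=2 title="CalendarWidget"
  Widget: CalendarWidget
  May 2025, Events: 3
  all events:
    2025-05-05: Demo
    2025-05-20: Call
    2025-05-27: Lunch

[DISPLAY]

                                     
                        ┏━━━━━━━━━━━━
  ┏━━━━━━━━━━━━━━━━━━━━━┃ CalendarWid
  ┃ FormWidget          ┠────────────
  ┠─────────────────────┃          Ma
  ┃> Plan:       (●) Fre┃Mo Tu We Th 
  ┃  Phone:      [Alice ┃          1 
  ┃  Role:       [Admin ┃ 5*  6  7  8
  ┃  Public:     [x]    ┃12 13 14 15 
  ┃  Status:     [Active┃19 20* 21 22
  ┃  Notify:     [x]    ┃26 27* 28 29
  ┃                     ┃            
  ┃                     ┃            
  ┃                     ┃            
  ┃                     ┃            
  ┃                     ┃            
  ┃                     ┃            
  ┗━━━━━━━━━━━━━━━━━━━━━┃            


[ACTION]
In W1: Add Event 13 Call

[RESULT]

                                     
                        ┏━━━━━━━━━━━━
  ┏━━━━━━━━━━━━━━━━━━━━━┃ CalendarWid
  ┃ FormWidget          ┠────────────
  ┠─────────────────────┃          Ma
  ┃> Plan:       (●) Fre┃Mo Tu We Th 
  ┃  Phone:      [Alice ┃          1 
  ┃  Role:       [Admin ┃ 5*  6  7  8
  ┃  Public:     [x]    ┃12 13* 14 15
  ┃  Status:     [Active┃19 20* 21 22
  ┃  Notify:     [x]    ┃26 27* 28 29
  ┃                     ┃            
  ┃                     ┃            
  ┃                     ┃            
  ┃                     ┃            
  ┃                     ┃            
  ┃                     ┃            
  ┗━━━━━━━━━━━━━━━━━━━━━┃            


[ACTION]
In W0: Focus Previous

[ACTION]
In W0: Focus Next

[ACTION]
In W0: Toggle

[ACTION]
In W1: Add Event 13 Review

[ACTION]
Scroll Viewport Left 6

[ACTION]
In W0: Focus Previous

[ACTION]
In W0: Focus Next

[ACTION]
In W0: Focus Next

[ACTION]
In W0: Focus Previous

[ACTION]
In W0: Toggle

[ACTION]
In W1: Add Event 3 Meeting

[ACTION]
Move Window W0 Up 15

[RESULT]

  ┃  Status:     [Active ▼]┃         
  ┃  Notify:     [x]    ┏━━━━━━━━━━━━
  ┃                     ┃ CalendarWid
  ┃                     ┠────────────
  ┃                     ┃          Ma
  ┃                     ┃Mo Tu We Th 
  ┃                     ┃          1 
  ┃                     ┃ 5*  6  7  8
  ┗━━━━━━━━━━━━━━━━━━━━━┃12 13* 14 15
                        ┃19 20* 21 22
                        ┃26 27* 28 29
                        ┃            
                        ┃            
                        ┃            
                        ┃            
                        ┃            
                        ┃            
                        ┃            


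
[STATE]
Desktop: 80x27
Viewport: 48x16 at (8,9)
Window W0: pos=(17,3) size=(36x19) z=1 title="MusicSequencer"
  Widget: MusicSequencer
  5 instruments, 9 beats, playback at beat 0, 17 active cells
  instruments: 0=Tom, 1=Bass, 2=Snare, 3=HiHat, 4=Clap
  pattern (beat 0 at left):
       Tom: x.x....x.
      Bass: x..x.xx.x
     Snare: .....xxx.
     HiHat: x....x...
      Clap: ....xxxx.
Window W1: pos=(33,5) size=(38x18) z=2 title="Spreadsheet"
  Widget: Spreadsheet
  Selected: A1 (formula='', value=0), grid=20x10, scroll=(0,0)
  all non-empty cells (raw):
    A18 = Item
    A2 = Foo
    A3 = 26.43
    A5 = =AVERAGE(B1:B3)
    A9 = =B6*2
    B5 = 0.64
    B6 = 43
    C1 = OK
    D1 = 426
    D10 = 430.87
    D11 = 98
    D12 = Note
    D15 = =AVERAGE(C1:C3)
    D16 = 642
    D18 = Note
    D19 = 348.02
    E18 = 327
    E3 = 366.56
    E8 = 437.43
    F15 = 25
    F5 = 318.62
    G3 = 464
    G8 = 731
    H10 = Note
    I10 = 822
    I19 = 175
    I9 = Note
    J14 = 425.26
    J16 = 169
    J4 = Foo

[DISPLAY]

         ┃ Snare·····███·┃       A       B      
         ┃ HiHat█····█···┃----------------------
         ┃  Clap····████·┃  1      [0]       0OK
         ┃               ┃  2 Foo            0  
         ┃               ┃  3    26.43       0  
         ┃               ┃  4        0       0  
         ┃               ┃  5        0    0.64  
         ┃               ┃  6        0      43  
         ┃               ┃  7        0       0  
         ┃               ┃  8        0       0  
         ┃               ┃  9       86       0  
         ┃               ┃ 10        0       0  
         ┗━━━━━━━━━━━━━━━┃ 11        0       0  
                         ┗━━━━━━━━━━━━━━━━━━━━━━
                                                
                                                


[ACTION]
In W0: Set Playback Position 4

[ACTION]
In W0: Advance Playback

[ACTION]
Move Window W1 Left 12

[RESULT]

         ┃ Sn┃       A       B       C       D  
         ┃ Hi┃----------------------------------
         ┃  C┃  1      [0]       0OK           4
         ┃   ┃  2 Foo            0       0      
         ┃   ┃  3    26.43       0       0      
         ┃   ┃  4        0       0       0      
         ┃   ┃  5        0    0.64       0      
         ┃   ┃  6        0      43       0      
         ┃   ┃  7        0       0       0      
         ┃   ┃  8        0       0       0      
         ┃   ┃  9       86       0       0      
         ┃   ┃ 10        0       0       0  430.
         ┗━━━┃ 11        0       0       0      
             ┗━━━━━━━━━━━━━━━━━━━━━━━━━━━━━━━━━━
                                                
                                                


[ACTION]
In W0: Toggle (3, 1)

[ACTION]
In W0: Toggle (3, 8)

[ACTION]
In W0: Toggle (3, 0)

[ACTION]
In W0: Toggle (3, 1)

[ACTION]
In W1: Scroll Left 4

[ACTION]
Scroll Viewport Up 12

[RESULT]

                                                
                                                
                                                
         ┏━━━━━━━━━━━━━━━━━━━━━━━━━━━━━━━━━━┓   
         ┃ MusicSequencer                   ┃   
         ┠───┏━━━━━━━━━━━━━━━━━━━━━━━━━━━━━━━━━━
         ┃   ┃ Spreadsheet                      
         ┃   ┠──────────────────────────────────
         ┃  B┃A1:                               
         ┃ Sn┃       A       B       C       D  
         ┃ Hi┃----------------------------------
         ┃  C┃  1      [0]       0OK           4
         ┃   ┃  2 Foo            0       0      
         ┃   ┃  3    26.43       0       0      
         ┃   ┃  4        0       0       0      
         ┃   ┃  5        0    0.64       0      


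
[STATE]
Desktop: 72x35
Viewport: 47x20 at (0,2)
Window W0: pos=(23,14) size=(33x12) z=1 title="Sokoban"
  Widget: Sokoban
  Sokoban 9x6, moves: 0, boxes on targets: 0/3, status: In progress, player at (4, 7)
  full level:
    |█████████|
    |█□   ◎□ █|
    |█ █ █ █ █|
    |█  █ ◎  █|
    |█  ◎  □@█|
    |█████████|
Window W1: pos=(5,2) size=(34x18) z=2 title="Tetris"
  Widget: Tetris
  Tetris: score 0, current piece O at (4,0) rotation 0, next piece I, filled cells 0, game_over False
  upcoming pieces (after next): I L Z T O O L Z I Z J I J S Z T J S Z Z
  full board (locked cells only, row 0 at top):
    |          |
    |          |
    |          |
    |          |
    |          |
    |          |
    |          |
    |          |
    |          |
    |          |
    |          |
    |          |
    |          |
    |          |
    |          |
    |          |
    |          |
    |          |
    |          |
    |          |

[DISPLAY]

     ┏━━━━━━━━━━━━━━━━━━━━━━━━━━━━━━━━┓        
     ┃ Tetris                         ┃        
     ┠────────────────────────────────┨        
     ┃          │Next:                ┃        
     ┃          │████                 ┃        
     ┃          │                     ┃        
     ┃          │                     ┃        
     ┃          │                     ┃        
     ┃          │                     ┃        
     ┃          │Score:               ┃        
     ┃          │0                    ┃        
     ┃          │                     ┃        
     ┃          │                     ┃━━━━━━━━
     ┃          │                     ┃        
     ┃          │                     ┃────────
     ┃          │                     ┃        
     ┃          │                     ┃        
     ┗━━━━━━━━━━━━━━━━━━━━━━━━━━━━━━━━┛        
                       ┃█  █ ◎  █              
                       ┃█  ◎  □@█              


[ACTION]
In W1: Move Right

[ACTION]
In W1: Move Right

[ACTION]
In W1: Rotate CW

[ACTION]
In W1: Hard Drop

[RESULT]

     ┏━━━━━━━━━━━━━━━━━━━━━━━━━━━━━━━━┓        
     ┃ Tetris                         ┃        
     ┠────────────────────────────────┨        
     ┃          │Next:                ┃        
     ┃          │████                 ┃        
     ┃          │                     ┃        
     ┃          │                     ┃        
     ┃          │                     ┃        
     ┃          │                     ┃        
     ┃          │Score:               ┃        
     ┃          │0                    ┃        
     ┃          │                     ┃        
     ┃          │                     ┃━━━━━━━━
     ┃          │                     ┃        
     ┃          │                     ┃────────
     ┃      ▓▓  │                     ┃        
     ┃      ▓▓  │                     ┃        
     ┗━━━━━━━━━━━━━━━━━━━━━━━━━━━━━━━━┛        
                       ┃█  █ ◎  █              
                       ┃█  ◎  □@█              
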